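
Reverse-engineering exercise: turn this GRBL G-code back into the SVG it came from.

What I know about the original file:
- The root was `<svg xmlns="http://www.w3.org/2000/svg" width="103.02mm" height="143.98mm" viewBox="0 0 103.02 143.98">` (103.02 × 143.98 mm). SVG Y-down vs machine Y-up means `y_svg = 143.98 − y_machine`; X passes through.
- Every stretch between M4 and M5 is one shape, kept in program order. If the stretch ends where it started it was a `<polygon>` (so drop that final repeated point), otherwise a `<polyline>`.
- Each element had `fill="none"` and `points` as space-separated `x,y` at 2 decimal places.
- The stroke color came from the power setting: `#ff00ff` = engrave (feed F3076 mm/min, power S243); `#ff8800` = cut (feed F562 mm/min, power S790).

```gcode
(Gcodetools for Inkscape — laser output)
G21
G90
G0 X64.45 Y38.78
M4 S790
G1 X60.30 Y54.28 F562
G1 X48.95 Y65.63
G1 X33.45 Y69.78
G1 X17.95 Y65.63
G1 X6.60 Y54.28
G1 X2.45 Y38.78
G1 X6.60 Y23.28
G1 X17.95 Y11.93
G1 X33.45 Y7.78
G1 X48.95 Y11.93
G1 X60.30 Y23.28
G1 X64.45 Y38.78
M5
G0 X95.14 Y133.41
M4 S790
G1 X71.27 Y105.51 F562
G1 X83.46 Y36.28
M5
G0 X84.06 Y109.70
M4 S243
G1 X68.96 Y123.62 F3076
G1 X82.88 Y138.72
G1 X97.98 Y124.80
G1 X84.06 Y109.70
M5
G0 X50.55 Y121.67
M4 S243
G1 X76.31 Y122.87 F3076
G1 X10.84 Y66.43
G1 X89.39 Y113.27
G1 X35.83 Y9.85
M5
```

<svg xmlns="http://www.w3.org/2000/svg" width="103.02mm" height="143.98mm" viewBox="0 0 103.02 143.98">
  <polygon points="64.45,105.20 60.30,89.70 48.95,78.35 33.45,74.20 17.95,78.35 6.60,89.70 2.45,105.20 6.60,120.70 17.95,132.05 33.45,136.20 48.95,132.05 60.30,120.70" fill="none" stroke="#ff8800"/>
  <polyline points="95.14,10.57 71.27,38.47 83.46,107.70" fill="none" stroke="#ff8800"/>
  <polygon points="84.06,34.28 68.96,20.36 82.88,5.26 97.98,19.18" fill="none" stroke="#ff00ff"/>
  <polyline points="50.55,22.31 76.31,21.11 10.84,77.55 89.39,30.71 35.83,134.13" fill="none" stroke="#ff00ff"/>
</svg>

Each laser-on run becomes one SVG element. Flip Y back into SVG space with y_svg = 143.98 − y_machine.

Run 1: the run's S790 means `#ff8800` (cut). The run returns to its start, so emit a `<polygon>` with points (Y-flipped): 64.45,105.20 60.30,89.70 48.95,78.35 33.45,74.20 17.95,78.35 6.60,89.70 2.45,105.20 6.60,120.70 17.95,132.05 33.45,136.20 48.95,132.05 60.30,120.70.

Run 2: S790 ⇒ cut layer `#ff8800`. The run is open, so emit a `<polyline>` with points (Y-flipped): 95.14,10.57 71.27,38.47 83.46,107.70.

Run 3: power S243 maps to stroke `#ff00ff` (engrave). The run returns to its start, so emit a `<polygon>` with points (Y-flipped): 84.06,34.28 68.96,20.36 82.88,5.26 97.98,19.18.

Run 4: power S243 maps to stroke `#ff00ff` (engrave). The run is open, so emit a `<polyline>` with points (Y-flipped): 50.55,22.31 76.31,21.11 10.84,77.55 89.39,30.71 35.83,134.13.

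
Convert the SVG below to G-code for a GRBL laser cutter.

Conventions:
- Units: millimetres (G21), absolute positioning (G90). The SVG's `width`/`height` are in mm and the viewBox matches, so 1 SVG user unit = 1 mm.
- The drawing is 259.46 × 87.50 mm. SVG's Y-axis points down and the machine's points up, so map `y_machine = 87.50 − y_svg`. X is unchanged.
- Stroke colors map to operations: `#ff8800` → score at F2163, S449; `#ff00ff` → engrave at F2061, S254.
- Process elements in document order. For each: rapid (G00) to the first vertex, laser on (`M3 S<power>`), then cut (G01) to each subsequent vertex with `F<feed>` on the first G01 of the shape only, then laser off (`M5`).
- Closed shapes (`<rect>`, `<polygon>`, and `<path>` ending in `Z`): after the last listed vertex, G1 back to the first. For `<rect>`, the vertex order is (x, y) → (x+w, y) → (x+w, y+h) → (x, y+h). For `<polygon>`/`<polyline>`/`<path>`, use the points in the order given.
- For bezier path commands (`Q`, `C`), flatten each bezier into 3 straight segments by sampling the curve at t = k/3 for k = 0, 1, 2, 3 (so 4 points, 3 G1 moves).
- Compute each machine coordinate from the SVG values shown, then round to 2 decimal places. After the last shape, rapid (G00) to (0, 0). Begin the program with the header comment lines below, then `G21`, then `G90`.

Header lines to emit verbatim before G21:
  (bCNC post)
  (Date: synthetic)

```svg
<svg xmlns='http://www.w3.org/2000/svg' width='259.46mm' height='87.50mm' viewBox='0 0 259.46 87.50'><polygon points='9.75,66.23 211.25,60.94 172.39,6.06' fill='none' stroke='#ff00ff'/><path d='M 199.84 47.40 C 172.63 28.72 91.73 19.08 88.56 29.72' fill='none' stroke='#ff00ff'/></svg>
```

Since the viewBox matches the mm dimensions, user units are millimetres directly. The only transform is the Y-flip y_m = 87.50 − y_svg.

Shape 1 is a closed polygon drawn with `<polygon>`. Its stroke #ff00ff means engrave at S254, F2061. After flipping Y the toolpath is (9.75,21.27) → (211.25,26.56) → (172.39,81.44) → (9.75,21.27), returning to the start.

Shape 2 is a cubic bezier drawn with `<path>`. Its stroke #ff00ff means engrave at S254, F2061. After flipping Y the toolpath is (199.84,40.10) → (159.60,55.35) → (112.77,62.08) → (88.56,57.78).

(bCNC post)
(Date: synthetic)
G21
G90
G00 X9.75 Y21.27
M3 S254
G01 X211.25 Y26.56 F2061
G01 X172.39 Y81.44
G01 X9.75 Y21.27
M5
G00 X199.84 Y40.10
M3 S254
G01 X159.60 Y55.35 F2061
G01 X112.77 Y62.08
G01 X88.56 Y57.78
M5
G00 X0.00 Y0.00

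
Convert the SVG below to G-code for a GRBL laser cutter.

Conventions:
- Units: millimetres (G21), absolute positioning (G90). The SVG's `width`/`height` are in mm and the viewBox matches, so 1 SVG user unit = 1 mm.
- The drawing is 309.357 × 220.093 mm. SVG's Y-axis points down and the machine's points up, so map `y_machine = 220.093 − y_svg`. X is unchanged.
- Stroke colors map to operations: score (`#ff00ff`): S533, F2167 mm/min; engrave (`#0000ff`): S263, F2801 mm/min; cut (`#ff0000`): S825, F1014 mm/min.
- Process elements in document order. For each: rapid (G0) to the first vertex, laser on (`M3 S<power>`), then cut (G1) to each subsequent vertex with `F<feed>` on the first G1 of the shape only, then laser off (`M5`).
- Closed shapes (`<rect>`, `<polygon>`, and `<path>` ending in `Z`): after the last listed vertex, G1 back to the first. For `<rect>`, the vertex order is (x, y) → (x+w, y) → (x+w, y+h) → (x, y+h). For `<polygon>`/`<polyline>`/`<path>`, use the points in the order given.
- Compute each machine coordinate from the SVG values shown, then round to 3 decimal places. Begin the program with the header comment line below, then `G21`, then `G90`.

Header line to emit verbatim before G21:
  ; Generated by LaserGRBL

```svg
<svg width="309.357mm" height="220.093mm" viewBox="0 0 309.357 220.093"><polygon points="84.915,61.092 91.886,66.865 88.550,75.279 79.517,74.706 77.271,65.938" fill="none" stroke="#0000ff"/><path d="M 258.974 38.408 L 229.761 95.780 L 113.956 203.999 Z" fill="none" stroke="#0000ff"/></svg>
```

Since the viewBox matches the mm dimensions, user units are millimetres directly. The only transform is the Y-flip y_m = 220.093 − y_svg.

Shape 1 is a regular polygon drawn with `<polygon>`. Its stroke #0000ff means engrave at S263, F2801. After flipping Y the toolpath is (84.915,159.001) → (91.886,153.228) → (88.550,144.814) → (79.517,145.387) → (77.271,154.155) → (84.915,159.001), returning to the start.

Shape 2 is a closed polygon drawn with `<path>`. Its stroke #0000ff means engrave at S263, F2801. After flipping Y the toolpath is (258.974,181.685) → (229.761,124.313) → (113.956,16.094) → (258.974,181.685), returning to the start.

; Generated by LaserGRBL
G21
G90
G0 X84.915 Y159.001
M3 S263
G1 X91.886 Y153.228 F2801
G1 X88.550 Y144.814
G1 X79.517 Y145.387
G1 X77.271 Y154.155
G1 X84.915 Y159.001
M5
G0 X258.974 Y181.685
M3 S263
G1 X229.761 Y124.313 F2801
G1 X113.956 Y16.094
G1 X258.974 Y181.685
M5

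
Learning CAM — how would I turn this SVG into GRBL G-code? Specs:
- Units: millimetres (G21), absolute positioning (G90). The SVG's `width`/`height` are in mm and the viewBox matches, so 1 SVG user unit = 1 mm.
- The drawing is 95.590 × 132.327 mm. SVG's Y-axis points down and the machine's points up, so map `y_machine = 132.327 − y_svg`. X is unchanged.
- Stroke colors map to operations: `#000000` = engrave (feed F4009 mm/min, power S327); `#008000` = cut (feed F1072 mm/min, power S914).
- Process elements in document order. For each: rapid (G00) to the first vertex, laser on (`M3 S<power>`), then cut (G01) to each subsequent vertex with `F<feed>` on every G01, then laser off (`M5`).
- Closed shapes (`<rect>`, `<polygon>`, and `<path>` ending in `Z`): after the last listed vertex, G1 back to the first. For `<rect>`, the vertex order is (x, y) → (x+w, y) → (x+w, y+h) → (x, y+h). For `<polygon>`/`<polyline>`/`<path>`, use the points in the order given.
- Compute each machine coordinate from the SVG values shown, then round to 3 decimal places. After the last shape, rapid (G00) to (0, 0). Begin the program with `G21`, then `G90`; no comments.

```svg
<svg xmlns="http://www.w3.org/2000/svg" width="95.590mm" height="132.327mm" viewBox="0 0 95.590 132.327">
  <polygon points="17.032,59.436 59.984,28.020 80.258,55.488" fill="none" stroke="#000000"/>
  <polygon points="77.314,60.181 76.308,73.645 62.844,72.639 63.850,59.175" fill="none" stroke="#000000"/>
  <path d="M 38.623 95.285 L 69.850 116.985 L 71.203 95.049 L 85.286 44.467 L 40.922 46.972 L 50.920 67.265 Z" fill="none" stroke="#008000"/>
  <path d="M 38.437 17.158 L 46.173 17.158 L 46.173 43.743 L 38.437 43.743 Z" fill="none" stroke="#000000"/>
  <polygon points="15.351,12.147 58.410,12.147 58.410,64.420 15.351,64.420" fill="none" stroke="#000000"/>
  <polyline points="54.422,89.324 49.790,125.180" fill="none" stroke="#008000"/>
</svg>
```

G21
G90
G00 X17.032 Y72.891
M3 S327
G01 X59.984 Y104.307 F4009
G01 X80.258 Y76.839 F4009
G01 X17.032 Y72.891 F4009
M5
G00 X77.314 Y72.146
M3 S327
G01 X76.308 Y58.682 F4009
G01 X62.844 Y59.688 F4009
G01 X63.850 Y73.152 F4009
G01 X77.314 Y72.146 F4009
M5
G00 X38.623 Y37.042
M3 S914
G01 X69.850 Y15.342 F1072
G01 X71.203 Y37.278 F1072
G01 X85.286 Y87.860 F1072
G01 X40.922 Y85.355 F1072
G01 X50.920 Y65.062 F1072
G01 X38.623 Y37.042 F1072
M5
G00 X38.437 Y115.169
M3 S327
G01 X46.173 Y115.169 F4009
G01 X46.173 Y88.584 F4009
G01 X38.437 Y88.584 F4009
G01 X38.437 Y115.169 F4009
M5
G00 X15.351 Y120.180
M3 S327
G01 X58.410 Y120.180 F4009
G01 X58.410 Y67.907 F4009
G01 X15.351 Y67.907 F4009
G01 X15.351 Y120.180 F4009
M5
G00 X54.422 Y43.003
M3 S914
G01 X49.790 Y7.147 F1072
M5
G00 X0.000 Y0.000

Since the viewBox matches the mm dimensions, user units are millimetres directly. The only transform is the Y-flip y_m = 132.327 − y_svg.

Shape 1 is a closed polygon drawn with `<polygon>`. Its stroke #000000 means engrave at S327, F4009. After flipping Y the toolpath is (17.032,72.891) → (59.984,104.307) → (80.258,76.839) → (17.032,72.891), returning to the start.

Shape 2 is a regular polygon drawn with `<polygon>`. Its stroke #000000 means engrave at S327, F4009. After flipping Y the toolpath is (77.314,72.146) → (76.308,58.682) → (62.844,59.688) → (63.850,73.152) → (77.314,72.146), returning to the start.

Shape 3 is a closed polygon drawn with `<path>`. Its stroke #008000 means cut at S914, F1072. After flipping Y the toolpath is (38.623,37.042) → (69.850,15.342) → (71.203,37.278) → (85.286,87.860) → (40.922,85.355) → (50.920,65.062) → (38.623,37.042), returning to the start.

Shape 4 is a rectangle drawn with `<path>`. Its stroke #000000 means engrave at S327, F4009. After flipping Y the toolpath is (38.437,115.169) → (46.173,115.169) → (46.173,88.584) → (38.437,88.584) → (38.437,115.169), returning to the start.

Shape 5 is a rectangle drawn with `<polygon>`. Its stroke #000000 means engrave at S327, F4009. After flipping Y the toolpath is (15.351,120.180) → (58.410,120.180) → (58.410,67.907) → (15.351,67.907) → (15.351,120.180), returning to the start.

Shape 6 is a line segment drawn with `<polyline>`. Its stroke #008000 means cut at S914, F1072. After flipping Y the toolpath is (54.422,43.003) → (49.790,7.147).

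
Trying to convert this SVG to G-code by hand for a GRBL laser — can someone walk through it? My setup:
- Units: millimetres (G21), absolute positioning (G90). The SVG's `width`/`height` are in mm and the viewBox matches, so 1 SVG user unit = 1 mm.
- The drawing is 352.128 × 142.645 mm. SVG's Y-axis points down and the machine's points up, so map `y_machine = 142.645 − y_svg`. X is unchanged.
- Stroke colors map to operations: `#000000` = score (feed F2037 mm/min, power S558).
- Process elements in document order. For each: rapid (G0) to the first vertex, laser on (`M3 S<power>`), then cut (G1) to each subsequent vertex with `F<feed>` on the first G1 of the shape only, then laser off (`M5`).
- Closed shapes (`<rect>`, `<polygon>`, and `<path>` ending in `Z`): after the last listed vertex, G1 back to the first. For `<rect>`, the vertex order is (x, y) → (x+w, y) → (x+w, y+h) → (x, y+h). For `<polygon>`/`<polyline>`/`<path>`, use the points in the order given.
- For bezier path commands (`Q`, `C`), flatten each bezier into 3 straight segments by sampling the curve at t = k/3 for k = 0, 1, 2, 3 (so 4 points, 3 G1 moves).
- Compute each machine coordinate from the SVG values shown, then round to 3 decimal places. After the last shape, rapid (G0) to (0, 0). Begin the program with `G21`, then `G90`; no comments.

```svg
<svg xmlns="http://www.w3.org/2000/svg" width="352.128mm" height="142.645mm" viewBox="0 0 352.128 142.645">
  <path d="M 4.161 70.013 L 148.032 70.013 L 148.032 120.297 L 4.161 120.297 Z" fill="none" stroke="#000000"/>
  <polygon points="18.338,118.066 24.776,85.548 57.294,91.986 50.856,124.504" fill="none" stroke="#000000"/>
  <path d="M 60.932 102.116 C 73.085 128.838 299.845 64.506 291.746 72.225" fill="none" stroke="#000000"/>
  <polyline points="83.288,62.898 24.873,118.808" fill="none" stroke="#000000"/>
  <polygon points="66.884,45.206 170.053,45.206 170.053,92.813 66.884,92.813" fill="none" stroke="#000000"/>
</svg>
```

G21
G90
G0 X4.161 Y72.632
M3 S558
G1 X148.032 Y72.632 F2037
G1 X148.032 Y22.348
G1 X4.161 Y22.348
G1 X4.161 Y72.632
M5
G0 X18.338 Y24.579
M3 S558
G1 X24.776 Y57.097 F2037
G1 X57.294 Y50.659
G1 X50.856 Y18.141
G1 X18.338 Y24.579
M5
G0 X60.932 Y40.529
M3 S558
G1 X127.974 Y38.117 F2037
G1 X238.206 Y60.163
G1 X291.746 Y70.420
M5
G0 X83.288 Y79.747
M3 S558
G1 X24.873 Y23.837 F2037
M5
G0 X66.884 Y97.439
M3 S558
G1 X170.053 Y97.439 F2037
G1 X170.053 Y49.832
G1 X66.884 Y49.832
G1 X66.884 Y97.439
M5
G0 X0.000 Y0.000

1 u = 1 mm; y_m = 142.645 − y.

[1] `<path>` rectangle, #000000→score S558 F2037: (4.161,72.632) → (148.032,72.632) → (148.032,22.348) → (4.161,22.348) → (4.161,72.632) (closed)

[2] `<polygon>` regular polygon, #000000→score S558 F2037: (18.338,24.579) → (24.776,57.097) → (57.294,50.659) → (50.856,18.141) → (18.338,24.579) (closed)

[3] `<path>` cubic bezier, #000000→score S558 F2037: (60.932,40.529) → (127.974,38.117) → (238.206,60.163) → (291.746,70.420)

[4] `<polyline>` line segment, #000000→score S558 F2037: (83.288,79.747) → (24.873,23.837)

[5] `<polygon>` rectangle, #000000→score S558 F2037: (66.884,97.439) → (170.053,97.439) → (170.053,49.832) → (66.884,49.832) → (66.884,97.439) (closed)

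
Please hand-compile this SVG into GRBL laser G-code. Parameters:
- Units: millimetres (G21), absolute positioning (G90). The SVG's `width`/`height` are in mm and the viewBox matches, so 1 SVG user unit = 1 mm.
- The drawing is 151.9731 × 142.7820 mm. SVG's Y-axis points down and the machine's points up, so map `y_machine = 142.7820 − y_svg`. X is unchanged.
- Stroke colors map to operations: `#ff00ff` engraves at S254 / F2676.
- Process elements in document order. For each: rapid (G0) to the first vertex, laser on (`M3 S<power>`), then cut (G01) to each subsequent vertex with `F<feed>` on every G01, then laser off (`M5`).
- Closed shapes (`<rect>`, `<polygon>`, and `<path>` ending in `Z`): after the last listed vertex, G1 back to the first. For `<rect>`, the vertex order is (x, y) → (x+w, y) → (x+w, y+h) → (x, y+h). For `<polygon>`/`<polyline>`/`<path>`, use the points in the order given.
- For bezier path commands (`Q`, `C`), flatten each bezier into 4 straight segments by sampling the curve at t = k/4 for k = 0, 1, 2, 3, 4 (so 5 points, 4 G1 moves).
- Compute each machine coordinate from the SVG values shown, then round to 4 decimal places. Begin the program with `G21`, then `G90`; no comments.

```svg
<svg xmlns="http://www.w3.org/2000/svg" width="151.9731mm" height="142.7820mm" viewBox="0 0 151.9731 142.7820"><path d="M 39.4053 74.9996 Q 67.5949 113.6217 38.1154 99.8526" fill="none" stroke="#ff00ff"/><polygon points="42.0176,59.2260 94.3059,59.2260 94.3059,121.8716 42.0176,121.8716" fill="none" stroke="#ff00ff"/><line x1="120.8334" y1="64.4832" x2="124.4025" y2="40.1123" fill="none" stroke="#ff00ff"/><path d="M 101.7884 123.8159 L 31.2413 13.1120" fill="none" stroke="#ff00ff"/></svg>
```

Since the viewBox matches the mm dimensions, user units are millimetres directly. The only transform is the Y-flip y_m = 142.7820 − y_svg.

Shape 1 is a quadratic bezier drawn with `<path>`. Its stroke #ff00ff means engrave at S254, F2676. After flipping Y the toolpath is (39.4053,67.7824) → (49.8958,51.7458) → (53.1776,42.2581) → (49.2508,39.3193) → (38.1154,42.9294).

Shape 2 is a rectangle drawn with `<polygon>`. Its stroke #ff00ff means engrave at S254, F2676. After flipping Y the toolpath is (42.0176,83.5560) → (94.3059,83.5560) → (94.3059,20.9104) → (42.0176,20.9104) → (42.0176,83.5560), returning to the start.

Shape 3 is a line segment drawn with `<line>`. Its stroke #ff00ff means engrave at S254, F2676. After flipping Y the toolpath is (120.8334,78.2988) → (124.4025,102.6697).

Shape 4 is a line segment drawn with `<path>`. Its stroke #ff00ff means engrave at S254, F2676. After flipping Y the toolpath is (101.7884,18.9661) → (31.2413,129.6700).

G21
G90
G0 X39.4053 Y67.7824
M3 S254
G01 X49.8958 Y51.7458 F2676
G01 X53.1776 Y42.2581 F2676
G01 X49.2508 Y39.3193 F2676
G01 X38.1154 Y42.9294 F2676
M5
G0 X42.0176 Y83.5560
M3 S254
G01 X94.3059 Y83.5560 F2676
G01 X94.3059 Y20.9104 F2676
G01 X42.0176 Y20.9104 F2676
G01 X42.0176 Y83.5560 F2676
M5
G0 X120.8334 Y78.2988
M3 S254
G01 X124.4025 Y102.6697 F2676
M5
G0 X101.7884 Y18.9661
M3 S254
G01 X31.2413 Y129.6700 F2676
M5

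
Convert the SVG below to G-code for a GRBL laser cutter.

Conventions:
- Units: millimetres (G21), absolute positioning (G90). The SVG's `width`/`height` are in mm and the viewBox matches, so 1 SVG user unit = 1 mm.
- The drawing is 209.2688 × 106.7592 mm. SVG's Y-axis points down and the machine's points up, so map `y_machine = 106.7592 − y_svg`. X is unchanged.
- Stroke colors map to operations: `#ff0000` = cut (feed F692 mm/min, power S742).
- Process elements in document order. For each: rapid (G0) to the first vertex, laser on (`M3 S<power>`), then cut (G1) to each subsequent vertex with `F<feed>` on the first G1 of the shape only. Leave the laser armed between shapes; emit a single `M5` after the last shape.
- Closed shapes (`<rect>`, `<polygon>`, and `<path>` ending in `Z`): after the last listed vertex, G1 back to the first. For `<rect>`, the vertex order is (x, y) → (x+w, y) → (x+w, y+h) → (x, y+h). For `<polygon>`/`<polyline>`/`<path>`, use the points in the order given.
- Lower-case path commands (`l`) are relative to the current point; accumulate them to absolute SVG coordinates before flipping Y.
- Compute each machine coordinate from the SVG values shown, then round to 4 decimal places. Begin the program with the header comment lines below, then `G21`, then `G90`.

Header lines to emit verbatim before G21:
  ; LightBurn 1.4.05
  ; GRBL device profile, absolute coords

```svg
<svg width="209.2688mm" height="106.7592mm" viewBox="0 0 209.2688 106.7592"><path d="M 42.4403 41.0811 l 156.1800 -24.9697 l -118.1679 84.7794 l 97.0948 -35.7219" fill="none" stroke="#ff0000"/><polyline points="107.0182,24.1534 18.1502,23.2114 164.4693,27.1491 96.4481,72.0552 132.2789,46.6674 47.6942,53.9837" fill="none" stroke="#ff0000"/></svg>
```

; LightBurn 1.4.05
; GRBL device profile, absolute coords
G21
G90
G0 X42.4403 Y65.6781
M3 S742
G1 X198.6203 Y90.6478 F692
G1 X80.4524 Y5.8684
G1 X177.5472 Y41.5903
G0 X107.0182 Y82.6058
M3 S742
G1 X18.1502 Y83.5478 F692
G1 X164.4693 Y79.6101
G1 X96.4481 Y34.7040
G1 X132.2789 Y60.0918
G1 X47.6942 Y52.7755
M5

Since the viewBox matches the mm dimensions, user units are millimetres directly. The only transform is the Y-flip y_m = 106.7592 − y_svg.

Shape 1 is a open polyline drawn with `<path>`. Its stroke #ff0000 means cut at S742, F692. After flipping Y the toolpath is (42.4403,65.6781) → (198.6203,90.6478) → (80.4524,5.8684) → (177.5472,41.5903).

Shape 2 is a open polyline drawn with `<polyline>`. Its stroke #ff0000 means cut at S742, F692. After flipping Y the toolpath is (107.0182,82.6058) → (18.1502,83.5478) → (164.4693,79.6101) → (96.4481,34.7040) → (132.2789,60.0918) → (47.6942,52.7755).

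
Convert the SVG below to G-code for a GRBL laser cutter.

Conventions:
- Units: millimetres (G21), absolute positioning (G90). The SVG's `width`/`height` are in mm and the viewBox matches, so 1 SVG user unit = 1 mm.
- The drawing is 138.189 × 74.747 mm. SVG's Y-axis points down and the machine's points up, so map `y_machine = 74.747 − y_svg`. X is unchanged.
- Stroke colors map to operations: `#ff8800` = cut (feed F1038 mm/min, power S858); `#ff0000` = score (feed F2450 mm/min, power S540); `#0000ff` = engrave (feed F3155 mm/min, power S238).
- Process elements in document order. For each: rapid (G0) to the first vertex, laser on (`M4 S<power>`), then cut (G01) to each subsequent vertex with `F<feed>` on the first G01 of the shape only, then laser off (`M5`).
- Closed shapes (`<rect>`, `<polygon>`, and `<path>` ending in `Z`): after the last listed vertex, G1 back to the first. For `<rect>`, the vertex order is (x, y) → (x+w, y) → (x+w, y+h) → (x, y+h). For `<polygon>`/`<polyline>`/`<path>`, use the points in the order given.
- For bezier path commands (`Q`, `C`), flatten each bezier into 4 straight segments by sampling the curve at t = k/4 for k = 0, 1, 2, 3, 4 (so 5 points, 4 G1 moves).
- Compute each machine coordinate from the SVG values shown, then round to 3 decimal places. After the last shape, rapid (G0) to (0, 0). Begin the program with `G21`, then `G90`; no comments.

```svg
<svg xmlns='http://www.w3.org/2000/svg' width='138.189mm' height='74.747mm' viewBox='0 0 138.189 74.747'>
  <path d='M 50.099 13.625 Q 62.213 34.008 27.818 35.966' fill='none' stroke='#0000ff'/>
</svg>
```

1 u = 1 mm; y_m = 74.747 − y.

[1] `<path>` quadratic bezier, #0000ff→engrave S238 F3155: (50.099,61.122) → (53.249,52.082) → (50.586,45.345) → (42.109,40.912) → (27.818,38.781)

G21
G90
G0 X50.099 Y61.122
M4 S238
G01 X53.249 Y52.082 F3155
G01 X50.586 Y45.345
G01 X42.109 Y40.912
G01 X27.818 Y38.781
M5
G0 X0.000 Y0.000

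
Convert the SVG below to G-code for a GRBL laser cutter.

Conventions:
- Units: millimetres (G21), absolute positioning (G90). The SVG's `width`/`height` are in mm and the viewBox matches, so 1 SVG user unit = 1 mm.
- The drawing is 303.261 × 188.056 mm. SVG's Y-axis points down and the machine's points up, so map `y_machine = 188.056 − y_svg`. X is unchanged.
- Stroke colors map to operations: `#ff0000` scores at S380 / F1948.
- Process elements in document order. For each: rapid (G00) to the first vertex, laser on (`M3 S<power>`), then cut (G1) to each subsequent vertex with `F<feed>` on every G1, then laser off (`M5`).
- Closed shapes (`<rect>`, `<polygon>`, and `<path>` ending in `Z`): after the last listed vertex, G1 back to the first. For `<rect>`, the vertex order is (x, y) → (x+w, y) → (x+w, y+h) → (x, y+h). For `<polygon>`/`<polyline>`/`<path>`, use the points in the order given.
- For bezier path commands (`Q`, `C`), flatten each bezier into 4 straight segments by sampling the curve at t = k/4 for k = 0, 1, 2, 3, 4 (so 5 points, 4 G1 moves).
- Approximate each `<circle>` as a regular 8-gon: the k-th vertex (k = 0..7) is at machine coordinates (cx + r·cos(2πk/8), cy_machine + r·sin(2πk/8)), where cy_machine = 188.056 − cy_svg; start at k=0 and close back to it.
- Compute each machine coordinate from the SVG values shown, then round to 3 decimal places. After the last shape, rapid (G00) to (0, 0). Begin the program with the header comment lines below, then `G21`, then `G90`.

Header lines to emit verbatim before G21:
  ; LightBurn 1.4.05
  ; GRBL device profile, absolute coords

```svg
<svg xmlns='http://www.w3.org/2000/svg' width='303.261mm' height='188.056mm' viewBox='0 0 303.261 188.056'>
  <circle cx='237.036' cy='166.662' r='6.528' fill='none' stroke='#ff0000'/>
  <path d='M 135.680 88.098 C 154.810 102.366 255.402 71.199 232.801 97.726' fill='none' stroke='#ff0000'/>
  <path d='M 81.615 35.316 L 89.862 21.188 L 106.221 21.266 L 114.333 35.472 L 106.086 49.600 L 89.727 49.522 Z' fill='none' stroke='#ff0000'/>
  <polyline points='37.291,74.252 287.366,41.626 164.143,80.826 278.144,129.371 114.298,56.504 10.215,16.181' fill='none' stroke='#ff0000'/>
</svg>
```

; LightBurn 1.4.05
; GRBL device profile, absolute coords
G21
G90
G00 X243.564 Y21.394
M3 S380
G1 X241.652 Y26.010 F1948
G1 X237.036 Y27.922 F1948
G1 X232.420 Y26.010 F1948
G1 X230.508 Y21.394 F1948
G1 X232.420 Y16.778 F1948
G1 X237.036 Y14.866 F1948
G1 X241.652 Y16.778 F1948
G1 X243.564 Y21.394 F1948
M5
G00 X135.680 Y99.958
M3 S380
G1 X162.104 Y96.165 F1948
G1 X199.890 Y99.741 F1948
G1 X229.851 Y101.019 F1948
G1 X232.801 Y90.330 F1948
M5
G00 X81.615 Y152.740
M3 S380
G1 X89.862 Y166.868 F1948
G1 X106.221 Y166.790 F1948
G1 X114.333 Y152.584 F1948
G1 X106.086 Y138.456 F1948
G1 X89.727 Y138.534 F1948
G1 X81.615 Y152.740 F1948
M5
G00 X37.291 Y113.804
M3 S380
G1 X287.366 Y146.430 F1948
G1 X164.143 Y107.230 F1948
G1 X278.144 Y58.685 F1948
G1 X114.298 Y131.552 F1948
G1 X10.215 Y171.875 F1948
M5
G00 X0.000 Y0.000

1 u = 1 mm; y_m = 188.056 − y.

[1] `<circle>` circle, #ff0000→score S380 F1948: (243.564,21.394) → (241.652,26.010) → (237.036,27.922) → (232.420,26.010) → (230.508,21.394) → (232.420,16.778) → (237.036,14.866) → (241.652,16.778) → (243.564,21.394) (closed)

[2] `<path>` cubic bezier, #ff0000→score S380 F1948: (135.680,99.958) → (162.104,96.165) → (199.890,99.741) → (229.851,101.019) → (232.801,90.330)

[3] `<path>` regular polygon, #ff0000→score S380 F1948: (81.615,152.740) → (89.862,166.868) → (106.221,166.790) → (114.333,152.584) → (106.086,138.456) → (89.727,138.534) → (81.615,152.740) (closed)

[4] `<polyline>` open polyline, #ff0000→score S380 F1948: (37.291,113.804) → (287.366,146.430) → (164.143,107.230) → (278.144,58.685) → (114.298,131.552) → (10.215,171.875)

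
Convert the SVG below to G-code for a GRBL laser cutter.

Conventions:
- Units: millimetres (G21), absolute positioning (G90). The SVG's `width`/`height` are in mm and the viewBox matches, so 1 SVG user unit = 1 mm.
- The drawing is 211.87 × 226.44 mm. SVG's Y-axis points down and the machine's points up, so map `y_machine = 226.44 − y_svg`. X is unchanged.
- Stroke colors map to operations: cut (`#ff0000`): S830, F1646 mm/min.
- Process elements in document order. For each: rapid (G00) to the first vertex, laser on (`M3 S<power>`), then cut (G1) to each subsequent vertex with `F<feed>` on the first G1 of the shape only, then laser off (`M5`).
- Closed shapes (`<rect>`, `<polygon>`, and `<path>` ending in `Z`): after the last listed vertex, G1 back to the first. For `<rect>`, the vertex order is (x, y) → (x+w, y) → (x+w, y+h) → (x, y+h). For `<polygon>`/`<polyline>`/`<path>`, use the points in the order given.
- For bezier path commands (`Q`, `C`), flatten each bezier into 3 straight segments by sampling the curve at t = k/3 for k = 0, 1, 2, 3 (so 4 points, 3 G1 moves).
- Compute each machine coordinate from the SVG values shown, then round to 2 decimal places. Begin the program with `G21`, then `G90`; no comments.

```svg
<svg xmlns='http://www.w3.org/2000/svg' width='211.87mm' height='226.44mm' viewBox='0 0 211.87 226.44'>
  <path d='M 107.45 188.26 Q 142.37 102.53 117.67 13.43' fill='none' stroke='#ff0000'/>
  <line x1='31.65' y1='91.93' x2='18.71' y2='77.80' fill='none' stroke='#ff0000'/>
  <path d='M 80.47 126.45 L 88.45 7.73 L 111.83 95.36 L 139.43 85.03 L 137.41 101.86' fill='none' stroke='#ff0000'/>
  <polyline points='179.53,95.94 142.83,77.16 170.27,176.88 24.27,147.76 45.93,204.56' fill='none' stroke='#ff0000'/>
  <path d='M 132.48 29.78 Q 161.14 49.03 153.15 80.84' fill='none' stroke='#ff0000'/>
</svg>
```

Since the viewBox matches the mm dimensions, user units are millimetres directly. The only transform is the Y-flip y_m = 226.44 − y_svg.

Shape 1 is a quadratic bezier drawn with `<path>`. Its stroke #ff0000 means cut at S830, F1646. After flipping Y the toolpath is (107.45,38.18) → (124.11,95.71) → (127.51,153.98) → (117.67,213.01).

Shape 2 is a line segment drawn with `<line>`. Its stroke #ff0000 means cut at S830, F1646. After flipping Y the toolpath is (31.65,134.51) → (18.71,148.64).

Shape 3 is a open polyline drawn with `<path>`. Its stroke #ff0000 means cut at S830, F1646. After flipping Y the toolpath is (80.47,99.99) → (88.45,218.71) → (111.83,131.08) → (139.43,141.41) → (137.41,124.58).

Shape 4 is a open polyline drawn with `<polyline>`. Its stroke #ff0000 means cut at S830, F1646. After flipping Y the toolpath is (179.53,130.50) → (142.83,149.28) → (170.27,49.56) → (24.27,78.68) → (45.93,21.88).

Shape 5 is a quadratic bezier drawn with `<path>`. Its stroke #ff0000 means cut at S830, F1646. After flipping Y the toolpath is (132.48,196.66) → (147.51,182.43) → (154.40,165.41) → (153.15,145.60).

G21
G90
G00 X107.45 Y38.18
M3 S830
G1 X124.11 Y95.71 F1646
G1 X127.51 Y153.98
G1 X117.67 Y213.01
M5
G00 X31.65 Y134.51
M3 S830
G1 X18.71 Y148.64 F1646
M5
G00 X80.47 Y99.99
M3 S830
G1 X88.45 Y218.71 F1646
G1 X111.83 Y131.08
G1 X139.43 Y141.41
G1 X137.41 Y124.58
M5
G00 X179.53 Y130.50
M3 S830
G1 X142.83 Y149.28 F1646
G1 X170.27 Y49.56
G1 X24.27 Y78.68
G1 X45.93 Y21.88
M5
G00 X132.48 Y196.66
M3 S830
G1 X147.51 Y182.43 F1646
G1 X154.40 Y165.41
G1 X153.15 Y145.60
M5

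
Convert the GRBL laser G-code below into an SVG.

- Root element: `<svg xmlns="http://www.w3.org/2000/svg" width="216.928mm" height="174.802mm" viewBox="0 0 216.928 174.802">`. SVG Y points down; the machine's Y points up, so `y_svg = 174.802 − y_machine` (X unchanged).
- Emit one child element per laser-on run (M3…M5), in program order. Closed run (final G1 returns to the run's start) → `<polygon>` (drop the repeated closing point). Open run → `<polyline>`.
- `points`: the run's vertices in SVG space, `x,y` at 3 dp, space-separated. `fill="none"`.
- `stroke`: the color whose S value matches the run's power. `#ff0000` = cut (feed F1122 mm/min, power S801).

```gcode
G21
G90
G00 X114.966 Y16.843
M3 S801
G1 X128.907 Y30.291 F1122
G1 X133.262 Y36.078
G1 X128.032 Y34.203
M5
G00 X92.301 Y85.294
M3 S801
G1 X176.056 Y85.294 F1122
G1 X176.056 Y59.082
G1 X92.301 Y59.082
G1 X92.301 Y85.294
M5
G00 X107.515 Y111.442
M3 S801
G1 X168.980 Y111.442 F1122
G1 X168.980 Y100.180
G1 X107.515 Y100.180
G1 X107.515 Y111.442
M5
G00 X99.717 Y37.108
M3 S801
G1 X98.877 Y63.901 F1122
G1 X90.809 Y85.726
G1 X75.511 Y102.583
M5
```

Each laser-on run becomes one SVG element. Flip Y back into SVG space with y_svg = 174.802 − y_machine. Every run uses S801, so all elements get stroke `#ff0000` (cut).

Run 1: The run is open, so emit a `<polyline>` with points (Y-flipped): 114.966,157.959 128.907,144.511 133.262,138.724 128.032,140.599.

Run 2: The run returns to its start, so emit a `<polygon>` with points (Y-flipped): 92.301,89.508 176.056,89.508 176.056,115.720 92.301,115.720.

Run 3: The run returns to its start, so emit a `<polygon>` with points (Y-flipped): 107.515,63.360 168.980,63.360 168.980,74.622 107.515,74.622.

Run 4: The run is open, so emit a `<polyline>` with points (Y-flipped): 99.717,137.694 98.877,110.901 90.809,89.076 75.511,72.219.

<svg xmlns="http://www.w3.org/2000/svg" width="216.928mm" height="174.802mm" viewBox="0 0 216.928 174.802">
  <polyline points="114.966,157.959 128.907,144.511 133.262,138.724 128.032,140.599" fill="none" stroke="#ff0000"/>
  <polygon points="92.301,89.508 176.056,89.508 176.056,115.720 92.301,115.720" fill="none" stroke="#ff0000"/>
  <polygon points="107.515,63.360 168.980,63.360 168.980,74.622 107.515,74.622" fill="none" stroke="#ff0000"/>
  <polyline points="99.717,137.694 98.877,110.901 90.809,89.076 75.511,72.219" fill="none" stroke="#ff0000"/>
</svg>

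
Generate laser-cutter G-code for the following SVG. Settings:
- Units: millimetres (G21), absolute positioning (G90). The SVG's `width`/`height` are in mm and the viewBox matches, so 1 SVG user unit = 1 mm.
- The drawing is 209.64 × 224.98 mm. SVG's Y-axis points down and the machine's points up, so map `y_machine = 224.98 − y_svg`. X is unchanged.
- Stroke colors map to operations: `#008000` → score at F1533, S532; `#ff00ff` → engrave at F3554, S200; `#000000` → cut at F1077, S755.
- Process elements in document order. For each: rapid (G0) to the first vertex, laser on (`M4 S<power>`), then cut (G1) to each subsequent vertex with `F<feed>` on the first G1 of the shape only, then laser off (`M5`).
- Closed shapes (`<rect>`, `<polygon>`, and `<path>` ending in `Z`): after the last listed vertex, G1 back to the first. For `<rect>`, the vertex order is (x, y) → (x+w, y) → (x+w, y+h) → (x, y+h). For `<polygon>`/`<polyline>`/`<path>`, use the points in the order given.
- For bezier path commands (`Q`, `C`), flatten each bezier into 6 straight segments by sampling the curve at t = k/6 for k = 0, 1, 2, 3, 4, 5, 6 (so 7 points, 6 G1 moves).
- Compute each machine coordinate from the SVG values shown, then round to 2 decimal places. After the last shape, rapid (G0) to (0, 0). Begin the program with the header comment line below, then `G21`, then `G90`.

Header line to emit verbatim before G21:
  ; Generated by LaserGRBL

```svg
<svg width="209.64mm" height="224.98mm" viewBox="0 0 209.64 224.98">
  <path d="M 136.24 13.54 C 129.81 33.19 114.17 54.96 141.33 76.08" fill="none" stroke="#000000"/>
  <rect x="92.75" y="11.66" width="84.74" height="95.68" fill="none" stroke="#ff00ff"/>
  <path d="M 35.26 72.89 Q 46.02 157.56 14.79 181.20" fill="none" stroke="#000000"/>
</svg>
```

; Generated by LaserGRBL
G21
G90
G0 X136.24 Y211.44
M4 S755
G1 X132.50 Y201.45 F1077
G1 X128.67 Y191.19
G1 X126.19 Y180.72
G1 X126.51 Y170.13
G1 X131.08 Y159.50
G1 X141.33 Y148.90
M5
G0 X92.75 Y213.32
M4 S200
G1 X177.49 Y213.32 F3554
G1 X177.49 Y117.64
G1 X92.75 Y117.64
G1 X92.75 Y213.32
M5
G0 X35.26 Y152.09
M4 S755
G1 X37.68 Y125.56 F1077
G1 X37.77 Y102.42
G1 X35.52 Y82.68
G1 X30.94 Y66.32
G1 X24.03 Y53.36
G1 X14.79 Y43.78
M5
G0 X0.00 Y0.00

Since the viewBox matches the mm dimensions, user units are millimetres directly. The only transform is the Y-flip y_m = 224.98 − y_svg.

Shape 1 is a cubic bezier drawn with `<path>`. Its stroke #000000 means cut at S755, F1077. After flipping Y the toolpath is (136.24,211.44) → (132.50,201.45) → (128.67,191.19) → (126.19,180.72) → (126.51,170.13) → (131.08,159.50) → (141.33,148.90).

Shape 2 is a rectangle drawn with `<rect>`. Its stroke #ff00ff means engrave at S200, F3554. After flipping Y the toolpath is (92.75,213.32) → (177.49,213.32) → (177.49,117.64) → (92.75,117.64) → (92.75,213.32), returning to the start.

Shape 3 is a quadratic bezier drawn with `<path>`. Its stroke #000000 means cut at S755, F1077. After flipping Y the toolpath is (35.26,152.09) → (37.68,125.56) → (37.77,102.42) → (35.52,82.68) → (30.94,66.32) → (24.03,53.36) → (14.79,43.78).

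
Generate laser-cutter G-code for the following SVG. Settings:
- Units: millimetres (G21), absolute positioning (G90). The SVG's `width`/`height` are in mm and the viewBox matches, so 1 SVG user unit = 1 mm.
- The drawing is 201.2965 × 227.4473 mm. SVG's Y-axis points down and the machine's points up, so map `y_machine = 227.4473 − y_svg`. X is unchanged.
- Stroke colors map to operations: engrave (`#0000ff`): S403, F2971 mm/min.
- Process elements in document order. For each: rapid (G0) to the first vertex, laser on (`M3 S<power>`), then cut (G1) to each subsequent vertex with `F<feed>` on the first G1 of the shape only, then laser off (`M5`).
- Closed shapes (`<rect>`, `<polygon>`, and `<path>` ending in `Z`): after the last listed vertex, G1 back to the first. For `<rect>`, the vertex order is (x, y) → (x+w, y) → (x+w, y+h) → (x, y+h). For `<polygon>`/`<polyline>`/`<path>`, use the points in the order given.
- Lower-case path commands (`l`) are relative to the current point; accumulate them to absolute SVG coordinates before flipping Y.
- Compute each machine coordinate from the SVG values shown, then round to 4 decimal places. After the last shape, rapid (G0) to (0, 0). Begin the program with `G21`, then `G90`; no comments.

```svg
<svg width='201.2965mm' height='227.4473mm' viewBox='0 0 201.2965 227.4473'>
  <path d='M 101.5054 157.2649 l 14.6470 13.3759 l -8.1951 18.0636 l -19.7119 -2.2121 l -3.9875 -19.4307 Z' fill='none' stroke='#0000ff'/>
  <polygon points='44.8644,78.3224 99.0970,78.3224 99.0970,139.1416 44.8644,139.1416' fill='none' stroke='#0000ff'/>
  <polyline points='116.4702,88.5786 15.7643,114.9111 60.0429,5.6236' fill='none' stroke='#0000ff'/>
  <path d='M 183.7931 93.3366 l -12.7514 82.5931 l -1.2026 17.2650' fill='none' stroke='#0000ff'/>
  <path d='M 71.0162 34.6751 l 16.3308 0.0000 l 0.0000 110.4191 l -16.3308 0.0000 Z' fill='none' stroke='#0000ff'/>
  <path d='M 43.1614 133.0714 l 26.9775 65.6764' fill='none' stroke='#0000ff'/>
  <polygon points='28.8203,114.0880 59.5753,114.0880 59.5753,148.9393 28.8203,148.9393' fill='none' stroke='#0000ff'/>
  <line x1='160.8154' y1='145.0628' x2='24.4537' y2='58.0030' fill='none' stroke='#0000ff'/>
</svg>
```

G21
G90
G0 X101.5054 Y70.1824
M3 S403
G1 X116.1524 Y56.8065 F2971
G1 X107.9573 Y38.7429
G1 X88.2454 Y40.9550
G1 X84.2579 Y60.3857
G1 X101.5054 Y70.1824
M5
G0 X44.8644 Y149.1249
M3 S403
G1 X99.0970 Y149.1249 F2971
G1 X99.0970 Y88.3057
G1 X44.8644 Y88.3057
G1 X44.8644 Y149.1249
M5
G0 X116.4702 Y138.8687
M3 S403
G1 X15.7643 Y112.5362 F2971
G1 X60.0429 Y221.8237
M5
G0 X183.7931 Y134.1107
M3 S403
G1 X171.0417 Y51.5176 F2971
G1 X169.8391 Y34.2526
M5
G0 X71.0162 Y192.7722
M3 S403
G1 X87.3470 Y192.7722 F2971
G1 X87.3470 Y82.3531
G1 X71.0162 Y82.3531
G1 X71.0162 Y192.7722
M5
G0 X43.1614 Y94.3759
M3 S403
G1 X70.1389 Y28.6995 F2971
M5
G0 X28.8203 Y113.3593
M3 S403
G1 X59.5753 Y113.3593 F2971
G1 X59.5753 Y78.5080
G1 X28.8203 Y78.5080
G1 X28.8203 Y113.3593
M5
G0 X160.8154 Y82.3845
M3 S403
G1 X24.4537 Y169.4443 F2971
M5
G0 X0.0000 Y0.0000

1 u = 1 mm; y_m = 227.4473 − y.

[1] `<path>` regular polygon, #0000ff→engrave S403 F2971: (101.5054,70.1824) → (116.1524,56.8065) → (107.9573,38.7429) → (88.2454,40.9550) → (84.2579,60.3857) → (101.5054,70.1824) (closed)

[2] `<polygon>` rectangle, #0000ff→engrave S403 F2971: (44.8644,149.1249) → (99.0970,149.1249) → (99.0970,88.3057) → (44.8644,88.3057) → (44.8644,149.1249) (closed)

[3] `<polyline>` open polyline, #0000ff→engrave S403 F2971: (116.4702,138.8687) → (15.7643,112.5362) → (60.0429,221.8237)

[4] `<path>` open polyline, #0000ff→engrave S403 F2971: (183.7931,134.1107) → (171.0417,51.5176) → (169.8391,34.2526)

[5] `<path>` rectangle, #0000ff→engrave S403 F2971: (71.0162,192.7722) → (87.3470,192.7722) → (87.3470,82.3531) → (71.0162,82.3531) → (71.0162,192.7722) (closed)

[6] `<path>` line segment, #0000ff→engrave S403 F2971: (43.1614,94.3759) → (70.1389,28.6995)

[7] `<polygon>` rectangle, #0000ff→engrave S403 F2971: (28.8203,113.3593) → (59.5753,113.3593) → (59.5753,78.5080) → (28.8203,78.5080) → (28.8203,113.3593) (closed)

[8] `<line>` line segment, #0000ff→engrave S403 F2971: (160.8154,82.3845) → (24.4537,169.4443)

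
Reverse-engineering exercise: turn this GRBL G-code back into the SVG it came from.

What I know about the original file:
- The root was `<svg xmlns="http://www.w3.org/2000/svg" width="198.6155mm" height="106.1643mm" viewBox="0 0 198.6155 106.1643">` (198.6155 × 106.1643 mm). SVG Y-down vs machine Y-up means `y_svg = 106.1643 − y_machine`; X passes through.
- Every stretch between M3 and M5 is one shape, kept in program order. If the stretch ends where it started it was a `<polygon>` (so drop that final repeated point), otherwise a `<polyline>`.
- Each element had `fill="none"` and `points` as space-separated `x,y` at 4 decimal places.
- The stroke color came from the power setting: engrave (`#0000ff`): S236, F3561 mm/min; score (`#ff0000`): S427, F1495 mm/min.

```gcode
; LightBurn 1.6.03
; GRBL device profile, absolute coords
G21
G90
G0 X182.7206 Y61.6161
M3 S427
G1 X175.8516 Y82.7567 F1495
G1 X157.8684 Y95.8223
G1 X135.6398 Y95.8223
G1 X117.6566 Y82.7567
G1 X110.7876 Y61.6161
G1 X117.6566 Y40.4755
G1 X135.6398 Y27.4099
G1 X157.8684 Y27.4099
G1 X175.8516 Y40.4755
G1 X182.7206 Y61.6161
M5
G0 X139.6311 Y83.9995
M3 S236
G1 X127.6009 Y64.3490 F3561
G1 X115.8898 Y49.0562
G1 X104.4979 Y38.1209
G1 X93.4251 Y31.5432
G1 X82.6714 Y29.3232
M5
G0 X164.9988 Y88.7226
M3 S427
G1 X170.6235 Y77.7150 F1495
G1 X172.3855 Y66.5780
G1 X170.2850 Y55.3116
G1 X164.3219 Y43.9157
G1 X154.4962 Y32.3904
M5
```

y_svg = 106.1643 − y_m.

[1] S427→`#ff0000` (score); closed run; points: 182.7206,44.5482 175.8516,23.4076 157.8684,10.3420 135.6398,10.3420 117.6566,23.4076 110.7876,44.5482 117.6566,65.6888 135.6398,78.7544 157.8684,78.7544 175.8516,65.6888

[2] S236→`#0000ff` (engrave); open run; points: 139.6311,22.1648 127.6009,41.8153 115.8898,57.1081 104.4979,68.0434 93.4251,74.6211 82.6714,76.8411

[3] S427→`#ff0000` (score); open run; points: 164.9988,17.4417 170.6235,28.4493 172.3855,39.5863 170.2850,50.8527 164.3219,62.2486 154.4962,73.7739

<svg xmlns="http://www.w3.org/2000/svg" width="198.6155mm" height="106.1643mm" viewBox="0 0 198.6155 106.1643">
  <polygon points="182.7206,44.5482 175.8516,23.4076 157.8684,10.3420 135.6398,10.3420 117.6566,23.4076 110.7876,44.5482 117.6566,65.6888 135.6398,78.7544 157.8684,78.7544 175.8516,65.6888" fill="none" stroke="#ff0000"/>
  <polyline points="139.6311,22.1648 127.6009,41.8153 115.8898,57.1081 104.4979,68.0434 93.4251,74.6211 82.6714,76.8411" fill="none" stroke="#0000ff"/>
  <polyline points="164.9988,17.4417 170.6235,28.4493 172.3855,39.5863 170.2850,50.8527 164.3219,62.2486 154.4962,73.7739" fill="none" stroke="#ff0000"/>
</svg>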